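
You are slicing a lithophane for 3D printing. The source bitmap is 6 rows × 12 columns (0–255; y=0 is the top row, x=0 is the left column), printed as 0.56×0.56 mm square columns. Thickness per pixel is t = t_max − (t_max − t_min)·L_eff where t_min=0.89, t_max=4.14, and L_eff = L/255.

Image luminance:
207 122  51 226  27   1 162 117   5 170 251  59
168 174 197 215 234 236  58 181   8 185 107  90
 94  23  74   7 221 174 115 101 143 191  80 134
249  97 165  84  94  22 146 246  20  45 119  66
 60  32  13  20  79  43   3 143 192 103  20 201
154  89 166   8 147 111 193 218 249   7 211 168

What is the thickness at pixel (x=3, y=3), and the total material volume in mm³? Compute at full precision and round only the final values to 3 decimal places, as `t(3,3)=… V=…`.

span = t_max - t_min = 4.14 - 0.89 = 3.250
L(3,3) = 84, L_eff = 84/255 = 0.329412
t(3,3) = 4.14 - 3.250·0.329412 = 3.069
Σt over all 6·12 pixels = 961793/5100 ≈ 188.5868627
V = pitch²·Σt = 0.56²·961793/5100 = 59.141

t(3,3)=3.069 V=59.141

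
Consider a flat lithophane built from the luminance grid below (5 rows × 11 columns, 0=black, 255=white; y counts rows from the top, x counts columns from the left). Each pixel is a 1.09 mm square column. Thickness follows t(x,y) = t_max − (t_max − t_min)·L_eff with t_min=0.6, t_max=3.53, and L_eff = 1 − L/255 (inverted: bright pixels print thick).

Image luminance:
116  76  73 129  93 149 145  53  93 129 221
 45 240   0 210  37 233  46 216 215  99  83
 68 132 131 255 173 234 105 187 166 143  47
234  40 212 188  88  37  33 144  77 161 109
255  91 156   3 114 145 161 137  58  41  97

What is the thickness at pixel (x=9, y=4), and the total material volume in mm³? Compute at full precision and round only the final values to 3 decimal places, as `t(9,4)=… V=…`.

t(9,4)=1.071 V=133.717

span = t_max - t_min = 3.53 - 0.6 = 2.930
L(9,4) = 41, L_eff = 1 - 41/255 = 0.839216 (inverted)
t(9,4) = 3.53 - 2.930·0.839216 = 1.071
Σt over all 5·11 pixels = 2869939/25500 ≈ 112.5466275
V = pitch²·Σt = 1.09²·2869939/25500 = 133.717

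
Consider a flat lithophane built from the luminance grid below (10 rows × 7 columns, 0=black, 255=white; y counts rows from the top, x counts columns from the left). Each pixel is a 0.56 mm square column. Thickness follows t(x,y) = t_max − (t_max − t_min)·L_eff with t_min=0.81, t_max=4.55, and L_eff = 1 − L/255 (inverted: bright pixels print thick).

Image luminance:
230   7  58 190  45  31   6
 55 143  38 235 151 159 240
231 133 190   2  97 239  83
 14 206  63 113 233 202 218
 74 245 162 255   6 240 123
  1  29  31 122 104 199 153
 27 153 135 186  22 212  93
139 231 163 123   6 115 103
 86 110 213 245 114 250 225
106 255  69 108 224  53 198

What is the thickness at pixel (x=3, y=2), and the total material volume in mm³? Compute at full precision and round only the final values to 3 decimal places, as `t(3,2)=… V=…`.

span = t_max - t_min = 4.55 - 0.81 = 3.740
L(3,2) = 2, L_eff = 1 - 2/255 = 0.992157 (inverted)
t(3,2) = 4.55 - 3.740·0.992157 = 0.839
Σt over all 10·7 pixels = 29009/150 ≈ 193.3933333
V = pitch²·Σt = 0.56²·29009/150 = 60.648

t(3,2)=0.839 V=60.648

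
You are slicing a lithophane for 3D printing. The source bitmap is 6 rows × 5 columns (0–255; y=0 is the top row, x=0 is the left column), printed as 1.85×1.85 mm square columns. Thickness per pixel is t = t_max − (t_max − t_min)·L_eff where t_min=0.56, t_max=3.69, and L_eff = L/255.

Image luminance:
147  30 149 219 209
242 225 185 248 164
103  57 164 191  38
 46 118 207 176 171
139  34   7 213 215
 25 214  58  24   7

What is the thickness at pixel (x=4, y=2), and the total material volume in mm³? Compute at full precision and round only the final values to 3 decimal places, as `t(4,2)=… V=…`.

t(4,2)=3.224 V=209.782

span = t_max - t_min = 3.69 - 0.56 = 3.130
L(4,2) = 38, L_eff = 38/255 = 0.149020
t(4,2) = 3.69 - 3.130·0.149020 = 3.224
Σt over all 6·5 pixels = 62521/1020 ≈ 61.2950980
V = pitch²·Σt = 1.85²·62521/1020 = 209.782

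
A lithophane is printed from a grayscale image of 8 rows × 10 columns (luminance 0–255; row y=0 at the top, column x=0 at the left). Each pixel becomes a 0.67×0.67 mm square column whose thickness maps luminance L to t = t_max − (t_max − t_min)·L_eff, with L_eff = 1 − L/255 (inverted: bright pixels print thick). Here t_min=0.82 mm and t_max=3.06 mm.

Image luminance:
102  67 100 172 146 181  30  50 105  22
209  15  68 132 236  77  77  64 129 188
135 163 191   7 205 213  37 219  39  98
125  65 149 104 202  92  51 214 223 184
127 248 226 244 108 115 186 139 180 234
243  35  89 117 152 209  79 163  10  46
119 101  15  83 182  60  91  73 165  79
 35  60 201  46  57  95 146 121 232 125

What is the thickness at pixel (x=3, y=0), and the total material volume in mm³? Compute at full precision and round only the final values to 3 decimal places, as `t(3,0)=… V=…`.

span = t_max - t_min = 3.06 - 0.82 = 2.240
L(3,0) = 172, L_eff = 1 - 172/255 = 0.325490 (inverted)
t(3,0) = 3.06 - 2.240·0.325490 = 2.331
Σt over all 8·10 pixels = 973832/6375 ≈ 152.7579608
V = pitch²·Σt = 0.67²·973832/6375 = 68.573

t(3,0)=2.331 V=68.573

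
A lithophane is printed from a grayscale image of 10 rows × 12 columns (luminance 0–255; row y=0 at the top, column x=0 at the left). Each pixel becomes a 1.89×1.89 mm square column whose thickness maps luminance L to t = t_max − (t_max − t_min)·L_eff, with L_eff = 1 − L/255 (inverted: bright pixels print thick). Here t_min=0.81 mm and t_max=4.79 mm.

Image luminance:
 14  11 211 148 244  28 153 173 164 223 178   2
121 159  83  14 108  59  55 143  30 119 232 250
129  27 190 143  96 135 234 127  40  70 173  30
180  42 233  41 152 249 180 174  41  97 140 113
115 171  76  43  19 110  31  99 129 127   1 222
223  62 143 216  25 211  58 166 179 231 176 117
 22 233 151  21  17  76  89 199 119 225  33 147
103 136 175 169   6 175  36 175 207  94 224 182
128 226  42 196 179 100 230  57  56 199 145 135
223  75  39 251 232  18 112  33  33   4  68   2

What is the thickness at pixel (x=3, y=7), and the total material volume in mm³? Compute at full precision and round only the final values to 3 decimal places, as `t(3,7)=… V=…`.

span = t_max - t_min = 4.79 - 0.81 = 3.980
L(3,7) = 169, L_eff = 1 - 169/255 = 0.337255 (inverted)
t(3,7) = 4.79 - 3.980·0.337255 = 3.448
Σt over all 10·12 pixels = 49007/150 ≈ 326.7133333
V = pitch²·Σt = 1.89²·49007/150 = 1167.053

t(3,7)=3.448 V=1167.053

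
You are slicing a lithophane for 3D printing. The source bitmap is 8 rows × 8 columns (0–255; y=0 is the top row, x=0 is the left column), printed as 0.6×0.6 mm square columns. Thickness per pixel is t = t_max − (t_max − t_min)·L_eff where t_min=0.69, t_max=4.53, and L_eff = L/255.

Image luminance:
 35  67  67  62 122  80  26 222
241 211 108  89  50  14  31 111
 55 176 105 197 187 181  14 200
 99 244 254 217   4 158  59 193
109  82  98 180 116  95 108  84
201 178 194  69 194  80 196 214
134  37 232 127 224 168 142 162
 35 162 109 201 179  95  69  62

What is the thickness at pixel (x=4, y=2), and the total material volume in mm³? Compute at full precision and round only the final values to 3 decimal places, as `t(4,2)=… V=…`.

t(4,2)=1.714 V=59.836

span = t_max - t_min = 4.53 - 0.69 = 3.840
L(4,2) = 187, L_eff = 187/255 = 0.733333
t(4,2) = 4.53 - 3.840·0.733333 = 1.714
Σt over all 8·8 pixels = 14128/85 ≈ 166.2117647
V = pitch²·Σt = 0.6²·14128/85 = 59.836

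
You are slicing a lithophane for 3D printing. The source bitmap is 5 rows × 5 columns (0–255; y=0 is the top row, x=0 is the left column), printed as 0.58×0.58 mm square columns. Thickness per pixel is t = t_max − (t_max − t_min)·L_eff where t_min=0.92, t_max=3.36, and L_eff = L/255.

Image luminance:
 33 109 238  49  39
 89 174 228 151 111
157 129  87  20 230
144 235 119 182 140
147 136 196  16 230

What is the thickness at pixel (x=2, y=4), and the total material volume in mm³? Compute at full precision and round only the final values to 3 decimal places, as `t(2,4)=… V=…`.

span = t_max - t_min = 3.36 - 0.92 = 2.440
L(2,4) = 196, L_eff = 196/255 = 0.768627
t(2,4) = 3.36 - 2.440·0.768627 = 1.485
Σt over all 5·5 pixels = 328771/6375 ≈ 51.5719216
V = pitch²·Σt = 0.58²·328771/6375 = 17.349

t(2,4)=1.485 V=17.349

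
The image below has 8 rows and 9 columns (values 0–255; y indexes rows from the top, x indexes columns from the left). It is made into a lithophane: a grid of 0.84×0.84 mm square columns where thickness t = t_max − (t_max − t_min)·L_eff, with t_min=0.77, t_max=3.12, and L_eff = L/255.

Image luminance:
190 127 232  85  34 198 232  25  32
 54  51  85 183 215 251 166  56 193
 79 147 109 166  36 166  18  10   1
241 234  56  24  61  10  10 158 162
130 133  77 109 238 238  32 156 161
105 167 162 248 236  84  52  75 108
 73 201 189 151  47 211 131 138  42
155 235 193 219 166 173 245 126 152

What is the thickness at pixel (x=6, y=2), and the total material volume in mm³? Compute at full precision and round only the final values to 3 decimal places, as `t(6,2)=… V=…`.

span = t_max - t_min = 3.12 - 0.77 = 2.350
L(6,2) = 18, L_eff = 18/255 = 0.070588
t(6,2) = 3.12 - 2.350·0.070588 = 2.954
Σt over all 8·9 pixels = 701279/5100 ≈ 137.5056863
V = pitch²·Σt = 0.84²·701279/5100 = 97.024

t(6,2)=2.954 V=97.024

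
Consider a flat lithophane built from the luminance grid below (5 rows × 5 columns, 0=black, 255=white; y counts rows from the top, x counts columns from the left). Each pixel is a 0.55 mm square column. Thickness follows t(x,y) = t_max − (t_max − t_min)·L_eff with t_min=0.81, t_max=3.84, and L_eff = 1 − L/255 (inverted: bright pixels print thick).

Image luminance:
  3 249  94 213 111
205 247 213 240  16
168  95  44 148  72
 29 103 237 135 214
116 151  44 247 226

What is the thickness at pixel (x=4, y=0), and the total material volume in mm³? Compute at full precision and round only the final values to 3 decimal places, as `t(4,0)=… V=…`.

span = t_max - t_min = 3.84 - 0.81 = 3.030
L(4,0) = 111, L_eff = 1 - 111/255 = 0.564706 (inverted)
t(4,0) = 3.84 - 3.030·0.564706 = 2.129
Σt over all 5·5 pixels = 107549/1700 ≈ 63.2641176
V = pitch²·Σt = 0.55²·107549/1700 = 19.137

t(4,0)=2.129 V=19.137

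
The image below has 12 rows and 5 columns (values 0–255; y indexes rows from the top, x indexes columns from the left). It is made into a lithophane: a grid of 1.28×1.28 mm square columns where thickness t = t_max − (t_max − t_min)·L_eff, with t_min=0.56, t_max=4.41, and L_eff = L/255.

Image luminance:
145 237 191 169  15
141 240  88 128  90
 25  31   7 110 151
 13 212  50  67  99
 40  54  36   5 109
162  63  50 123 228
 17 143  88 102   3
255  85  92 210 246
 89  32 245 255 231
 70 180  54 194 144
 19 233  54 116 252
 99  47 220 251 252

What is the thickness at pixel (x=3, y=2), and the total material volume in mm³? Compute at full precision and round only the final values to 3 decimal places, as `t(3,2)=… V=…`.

span = t_max - t_min = 4.41 - 0.56 = 3.850
L(3,2) = 110, L_eff = 110/255 = 0.431373
t(3,2) = 4.41 - 3.850·0.431373 = 2.749
Σt over all 12·5 pixels = 782971/5100 ≈ 153.5237255
V = pitch²·Σt = 1.28²·782971/5100 = 251.533

t(3,2)=2.749 V=251.533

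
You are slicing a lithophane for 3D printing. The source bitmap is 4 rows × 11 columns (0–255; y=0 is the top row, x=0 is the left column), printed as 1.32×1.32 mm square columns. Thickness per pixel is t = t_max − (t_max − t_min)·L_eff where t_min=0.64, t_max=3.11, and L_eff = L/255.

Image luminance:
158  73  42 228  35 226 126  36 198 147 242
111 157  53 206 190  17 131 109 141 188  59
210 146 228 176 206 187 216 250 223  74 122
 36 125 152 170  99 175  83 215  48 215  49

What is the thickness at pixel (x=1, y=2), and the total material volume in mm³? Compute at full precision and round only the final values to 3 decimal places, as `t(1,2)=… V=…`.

t(1,2)=1.696 V=132.474

span = t_max - t_min = 3.11 - 0.64 = 2.470
L(1,2) = 146, L_eff = 146/255 = 0.572549
t(1,2) = 3.11 - 2.470·0.572549 = 1.696
Σt over all 4·11 pixels = 969377/12750 ≈ 76.0295686
V = pitch²·Σt = 1.32²·969377/12750 = 132.474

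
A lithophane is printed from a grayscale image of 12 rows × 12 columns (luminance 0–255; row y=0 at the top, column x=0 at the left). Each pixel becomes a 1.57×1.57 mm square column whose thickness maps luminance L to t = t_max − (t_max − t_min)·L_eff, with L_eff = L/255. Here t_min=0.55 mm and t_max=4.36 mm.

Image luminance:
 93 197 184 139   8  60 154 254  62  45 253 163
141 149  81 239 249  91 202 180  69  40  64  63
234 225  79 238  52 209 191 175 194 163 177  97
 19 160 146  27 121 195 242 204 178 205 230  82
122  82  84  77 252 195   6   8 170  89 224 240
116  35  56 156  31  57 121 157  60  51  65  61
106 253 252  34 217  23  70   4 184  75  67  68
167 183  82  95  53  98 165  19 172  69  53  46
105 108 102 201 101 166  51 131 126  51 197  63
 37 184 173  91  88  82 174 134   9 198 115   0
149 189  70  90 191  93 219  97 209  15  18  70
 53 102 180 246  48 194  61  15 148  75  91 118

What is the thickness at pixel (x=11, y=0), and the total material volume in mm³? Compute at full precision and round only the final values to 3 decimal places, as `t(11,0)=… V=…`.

t(11,0)=1.925 V=902.291

span = t_max - t_min = 4.36 - 0.55 = 3.810
L(11,0) = 163, L_eff = 163/255 = 0.639216
t(11,0) = 4.36 - 3.810·0.639216 = 1.925
Σt over all 12·12 pixels = 3111473/8500 ≈ 366.0556471
V = pitch²·Σt = 1.57²·3111473/8500 = 902.291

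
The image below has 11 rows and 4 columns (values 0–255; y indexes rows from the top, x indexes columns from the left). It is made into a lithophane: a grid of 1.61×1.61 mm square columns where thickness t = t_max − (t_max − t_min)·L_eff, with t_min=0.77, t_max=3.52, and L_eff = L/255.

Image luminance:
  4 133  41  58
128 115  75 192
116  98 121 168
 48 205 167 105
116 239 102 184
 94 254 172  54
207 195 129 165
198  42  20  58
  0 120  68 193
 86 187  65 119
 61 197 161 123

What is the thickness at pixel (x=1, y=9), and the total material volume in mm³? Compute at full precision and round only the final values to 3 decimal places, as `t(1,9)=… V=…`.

span = t_max - t_min = 3.52 - 0.77 = 2.750
L(1,9) = 187, L_eff = 187/255 = 0.733333
t(1,9) = 3.52 - 2.750·0.733333 = 1.503
Σt over all 11·4 pixels = 493823/5100 ≈ 96.8280392
V = pitch²·Σt = 1.61²·493823/5100 = 250.988

t(1,9)=1.503 V=250.988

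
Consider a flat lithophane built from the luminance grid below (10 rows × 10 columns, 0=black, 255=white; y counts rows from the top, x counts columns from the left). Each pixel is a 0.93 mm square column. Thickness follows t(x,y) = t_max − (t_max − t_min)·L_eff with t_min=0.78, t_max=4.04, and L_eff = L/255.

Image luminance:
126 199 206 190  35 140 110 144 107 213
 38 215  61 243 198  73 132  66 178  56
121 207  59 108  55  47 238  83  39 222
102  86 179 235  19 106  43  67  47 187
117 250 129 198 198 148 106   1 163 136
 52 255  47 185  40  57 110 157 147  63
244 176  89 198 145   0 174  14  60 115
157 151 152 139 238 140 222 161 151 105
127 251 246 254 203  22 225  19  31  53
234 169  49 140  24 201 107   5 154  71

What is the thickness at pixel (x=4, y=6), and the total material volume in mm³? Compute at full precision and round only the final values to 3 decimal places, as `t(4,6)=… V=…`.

t(4,6)=2.186 V=206.174

span = t_max - t_min = 4.04 - 0.78 = 3.260
L(4,6) = 145, L_eff = 145/255 = 0.568627
t(4,6) = 4.04 - 3.260·0.568627 = 2.186
Σt over all 10·10 pixels = 607867/2550 ≈ 238.3792157
V = pitch²·Σt = 0.93²·607867/2550 = 206.174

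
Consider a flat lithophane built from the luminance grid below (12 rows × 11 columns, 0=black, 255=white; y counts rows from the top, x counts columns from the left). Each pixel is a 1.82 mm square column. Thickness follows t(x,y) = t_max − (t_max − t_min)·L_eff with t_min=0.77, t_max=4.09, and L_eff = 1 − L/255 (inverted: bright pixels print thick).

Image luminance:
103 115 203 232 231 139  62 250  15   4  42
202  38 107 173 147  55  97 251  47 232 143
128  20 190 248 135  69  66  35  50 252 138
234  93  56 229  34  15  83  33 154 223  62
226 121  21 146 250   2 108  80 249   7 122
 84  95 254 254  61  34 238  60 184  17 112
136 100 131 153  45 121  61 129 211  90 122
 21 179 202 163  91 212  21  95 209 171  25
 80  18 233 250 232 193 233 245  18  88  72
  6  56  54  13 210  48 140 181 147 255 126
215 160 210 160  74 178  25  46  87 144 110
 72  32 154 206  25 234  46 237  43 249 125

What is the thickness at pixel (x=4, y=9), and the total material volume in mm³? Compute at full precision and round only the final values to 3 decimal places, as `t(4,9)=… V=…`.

t(4,9)=3.504 V=1051.618

span = t_max - t_min = 4.09 - 0.77 = 3.320
L(4,9) = 210, L_eff = 1 - 210/255 = 0.176471 (inverted)
t(4,9) = 4.09 - 3.320·0.176471 = 3.504
Σt over all 12·11 pixels = 674643/2125 ≈ 317.4790588
V = pitch²·Σt = 1.82²·674643/2125 = 1051.618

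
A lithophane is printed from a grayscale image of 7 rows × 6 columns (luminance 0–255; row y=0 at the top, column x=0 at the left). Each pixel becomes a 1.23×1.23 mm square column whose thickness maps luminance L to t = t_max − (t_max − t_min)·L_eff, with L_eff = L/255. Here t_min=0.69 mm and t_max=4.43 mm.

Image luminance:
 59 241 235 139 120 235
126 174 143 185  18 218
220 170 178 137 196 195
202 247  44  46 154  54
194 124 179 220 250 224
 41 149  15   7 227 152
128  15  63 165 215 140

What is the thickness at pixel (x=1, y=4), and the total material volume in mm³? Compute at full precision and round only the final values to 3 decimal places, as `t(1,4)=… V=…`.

t(1,4)=2.611 V=142.941

span = t_max - t_min = 4.43 - 0.69 = 3.740
L(1,4) = 124, L_eff = 124/255 = 0.486275
t(1,4) = 4.43 - 3.740·0.486275 = 2.611
Σt over all 7·6 pixels = 70861/750 ≈ 94.4813333
V = pitch²·Σt = 1.23²·70861/750 = 142.941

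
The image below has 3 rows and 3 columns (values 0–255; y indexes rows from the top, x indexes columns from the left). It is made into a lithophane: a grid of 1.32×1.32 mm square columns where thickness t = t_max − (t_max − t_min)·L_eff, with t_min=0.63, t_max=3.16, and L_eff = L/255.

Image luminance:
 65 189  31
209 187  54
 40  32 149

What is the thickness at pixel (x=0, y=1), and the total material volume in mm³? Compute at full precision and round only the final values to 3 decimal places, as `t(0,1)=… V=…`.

span = t_max - t_min = 3.16 - 0.63 = 2.530
L(0,1) = 209, L_eff = 209/255 = 0.819608
t(0,1) = 3.16 - 2.530·0.819608 = 1.086
Σt over all 3·3 pixels = 120838/6375 ≈ 18.9549804
V = pitch²·Σt = 1.32²·120838/6375 = 33.027

t(0,1)=1.086 V=33.027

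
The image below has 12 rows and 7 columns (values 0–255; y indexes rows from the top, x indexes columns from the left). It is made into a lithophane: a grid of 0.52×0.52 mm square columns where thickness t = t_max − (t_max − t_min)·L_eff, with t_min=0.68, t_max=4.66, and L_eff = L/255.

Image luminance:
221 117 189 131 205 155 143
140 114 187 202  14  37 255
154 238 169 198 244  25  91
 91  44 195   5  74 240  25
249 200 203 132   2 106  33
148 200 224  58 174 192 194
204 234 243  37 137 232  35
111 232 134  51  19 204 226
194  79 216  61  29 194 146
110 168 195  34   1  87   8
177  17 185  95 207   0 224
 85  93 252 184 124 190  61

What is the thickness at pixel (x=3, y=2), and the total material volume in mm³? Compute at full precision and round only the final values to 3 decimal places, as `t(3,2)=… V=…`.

t(3,2)=1.570 V=57.172

span = t_max - t_min = 4.66 - 0.68 = 3.980
L(3,2) = 198, L_eff = 198/255 = 0.776471
t(3,2) = 4.66 - 3.980·0.776471 = 1.570
Σt over all 12·7 pixels = 2695793/12750 ≈ 211.4347451
V = pitch²·Σt = 0.52²·2695793/12750 = 57.172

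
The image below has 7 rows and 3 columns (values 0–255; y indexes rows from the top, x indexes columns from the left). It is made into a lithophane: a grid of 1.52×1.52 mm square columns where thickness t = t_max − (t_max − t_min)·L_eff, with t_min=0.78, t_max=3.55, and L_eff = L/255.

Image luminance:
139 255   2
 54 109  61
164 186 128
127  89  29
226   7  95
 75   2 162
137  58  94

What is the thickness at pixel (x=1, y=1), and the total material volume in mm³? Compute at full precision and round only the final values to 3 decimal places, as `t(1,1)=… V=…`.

span = t_max - t_min = 3.55 - 0.78 = 2.770
L(1,1) = 109, L_eff = 109/255 = 0.427451
t(1,1) = 3.55 - 2.770·0.427451 = 2.366
Σt over all 7·3 pixels = 215317/4250 ≈ 50.6628235
V = pitch²·Σt = 1.52²·215317/4250 = 117.051

t(1,1)=2.366 V=117.051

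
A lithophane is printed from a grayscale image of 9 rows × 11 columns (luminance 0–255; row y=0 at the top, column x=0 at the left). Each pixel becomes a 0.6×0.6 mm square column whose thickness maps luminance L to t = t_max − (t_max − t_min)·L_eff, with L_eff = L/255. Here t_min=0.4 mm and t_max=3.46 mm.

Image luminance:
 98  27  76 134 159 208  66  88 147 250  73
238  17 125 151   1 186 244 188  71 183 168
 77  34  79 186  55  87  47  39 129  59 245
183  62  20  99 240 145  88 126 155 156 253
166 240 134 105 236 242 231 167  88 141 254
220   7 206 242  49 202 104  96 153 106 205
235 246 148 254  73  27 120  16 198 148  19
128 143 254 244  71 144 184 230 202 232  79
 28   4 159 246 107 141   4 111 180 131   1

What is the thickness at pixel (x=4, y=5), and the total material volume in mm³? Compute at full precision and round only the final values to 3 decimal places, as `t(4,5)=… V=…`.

t(4,5)=2.872 V=64.722

span = t_max - t_min = 3.46 - 0.4 = 3.060
L(4,5) = 49, L_eff = 49/255 = 0.192157
t(4,5) = 3.46 - 3.060·0.192157 = 2.872
Σt over all 9·11 pixels = 179.784
V = pitch²·Σt = 0.6²·179.784 = 64.722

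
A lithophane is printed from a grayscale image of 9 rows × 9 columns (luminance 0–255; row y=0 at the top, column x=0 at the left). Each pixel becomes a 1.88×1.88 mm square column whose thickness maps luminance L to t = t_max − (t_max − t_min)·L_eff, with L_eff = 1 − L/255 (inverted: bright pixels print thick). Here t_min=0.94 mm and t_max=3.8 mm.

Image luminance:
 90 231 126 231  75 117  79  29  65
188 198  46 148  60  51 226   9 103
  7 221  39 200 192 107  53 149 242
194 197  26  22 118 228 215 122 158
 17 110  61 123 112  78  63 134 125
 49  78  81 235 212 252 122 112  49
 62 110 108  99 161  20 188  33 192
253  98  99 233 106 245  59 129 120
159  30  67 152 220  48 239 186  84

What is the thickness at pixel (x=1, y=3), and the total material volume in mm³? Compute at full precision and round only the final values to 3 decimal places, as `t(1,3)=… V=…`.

span = t_max - t_min = 3.8 - 0.94 = 2.860
L(1,3) = 197, L_eff = 1 - 197/255 = 0.227451 (inverted)
t(1,3) = 3.8 - 2.860·0.227451 = 3.149
Σt over all 9·9 pixels = 241151/1275 ≈ 189.1380392
V = pitch²·Σt = 1.88²·241151/1275 = 668.489

t(1,3)=3.149 V=668.489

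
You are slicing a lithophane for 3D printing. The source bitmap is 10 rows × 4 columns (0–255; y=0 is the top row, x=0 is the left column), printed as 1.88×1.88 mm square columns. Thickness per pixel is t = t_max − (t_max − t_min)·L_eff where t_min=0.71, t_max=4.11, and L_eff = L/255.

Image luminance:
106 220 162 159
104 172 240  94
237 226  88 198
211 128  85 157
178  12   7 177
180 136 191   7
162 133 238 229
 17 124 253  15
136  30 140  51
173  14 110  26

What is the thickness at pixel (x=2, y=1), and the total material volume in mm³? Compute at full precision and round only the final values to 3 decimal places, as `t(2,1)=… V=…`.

span = t_max - t_min = 4.11 - 0.71 = 3.400
L(2,1) = 240, L_eff = 240/255 = 0.941176
t(2,1) = 4.11 - 3.400·0.941176 = 0.910
Σt over all 10·4 pixels = 7004/75 ≈ 93.3866667
V = pitch²·Σt = 1.88²·7004/75 = 330.066

t(2,1)=0.910 V=330.066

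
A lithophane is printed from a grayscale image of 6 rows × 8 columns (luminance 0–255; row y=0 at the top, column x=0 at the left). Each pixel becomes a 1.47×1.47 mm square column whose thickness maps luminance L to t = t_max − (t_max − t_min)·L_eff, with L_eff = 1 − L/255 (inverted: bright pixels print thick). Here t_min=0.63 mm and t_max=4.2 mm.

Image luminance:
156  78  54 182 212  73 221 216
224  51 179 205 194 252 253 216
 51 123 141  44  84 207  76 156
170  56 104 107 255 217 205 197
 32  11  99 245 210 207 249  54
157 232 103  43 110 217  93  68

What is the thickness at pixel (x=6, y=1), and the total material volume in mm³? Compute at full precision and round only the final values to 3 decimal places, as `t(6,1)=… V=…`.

t(6,1)=4.172 V=279.806

span = t_max - t_min = 4.2 - 0.63 = 3.570
L(6,1) = 253, L_eff = 1 - 253/255 = 0.007843 (inverted)
t(6,1) = 4.2 - 3.570·0.007843 = 4.172
Σt over all 6·8 pixels = 129.486
V = pitch²·Σt = 1.47²·129.486 = 279.806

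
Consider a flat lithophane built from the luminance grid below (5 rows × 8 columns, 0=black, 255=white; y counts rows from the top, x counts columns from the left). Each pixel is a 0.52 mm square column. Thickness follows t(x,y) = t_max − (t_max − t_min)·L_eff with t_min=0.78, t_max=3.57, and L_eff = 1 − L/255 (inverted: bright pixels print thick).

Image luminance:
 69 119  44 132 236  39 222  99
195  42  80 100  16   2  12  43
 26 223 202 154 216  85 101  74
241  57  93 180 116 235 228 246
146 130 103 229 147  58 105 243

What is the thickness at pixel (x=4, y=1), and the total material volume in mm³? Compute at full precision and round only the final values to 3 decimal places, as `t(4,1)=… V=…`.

t(4,1)=0.955 V=23.489

span = t_max - t_min = 3.57 - 0.78 = 2.790
L(4,1) = 16, L_eff = 1 - 16/255 = 0.937255 (inverted)
t(4,1) = 3.57 - 2.790·0.937255 = 0.955
Σt over all 5·8 pixels = 184596/2125 ≈ 86.8687059
V = pitch²·Σt = 0.52²·184596/2125 = 23.489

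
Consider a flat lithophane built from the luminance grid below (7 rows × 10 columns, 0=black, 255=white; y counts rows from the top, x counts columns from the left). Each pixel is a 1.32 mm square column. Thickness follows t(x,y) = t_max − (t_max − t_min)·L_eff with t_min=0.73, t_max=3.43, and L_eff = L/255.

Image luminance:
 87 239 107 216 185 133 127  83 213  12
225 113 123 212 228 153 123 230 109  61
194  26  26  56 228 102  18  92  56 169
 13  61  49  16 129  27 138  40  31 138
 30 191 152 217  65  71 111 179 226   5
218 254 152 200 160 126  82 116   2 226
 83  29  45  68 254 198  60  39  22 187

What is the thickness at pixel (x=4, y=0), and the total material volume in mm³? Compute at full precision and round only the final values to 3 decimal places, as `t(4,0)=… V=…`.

span = t_max - t_min = 3.43 - 0.73 = 2.700
L(4,0) = 185, L_eff = 185/255 = 0.725490
t(4,0) = 3.43 - 2.700·0.725490 = 1.471
Σt over all 7·10 pixels = 128881/850 ≈ 151.6247059
V = pitch²·Σt = 1.32²·128881/850 = 264.191

t(4,0)=1.471 V=264.191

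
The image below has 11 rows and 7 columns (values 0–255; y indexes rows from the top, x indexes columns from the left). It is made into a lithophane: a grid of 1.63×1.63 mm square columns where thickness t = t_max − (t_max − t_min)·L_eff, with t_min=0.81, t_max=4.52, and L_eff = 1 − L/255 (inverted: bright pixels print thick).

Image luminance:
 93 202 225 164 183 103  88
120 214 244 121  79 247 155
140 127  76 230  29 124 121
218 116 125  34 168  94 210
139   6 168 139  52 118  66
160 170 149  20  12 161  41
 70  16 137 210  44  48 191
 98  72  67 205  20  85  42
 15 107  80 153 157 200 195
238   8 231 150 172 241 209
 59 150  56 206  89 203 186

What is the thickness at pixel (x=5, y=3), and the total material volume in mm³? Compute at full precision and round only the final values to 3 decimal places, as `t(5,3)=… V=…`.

t(5,3)=2.178 V=546.891

span = t_max - t_min = 4.52 - 0.81 = 3.710
L(5,3) = 94, L_eff = 1 - 94/255 = 0.631373 (inverted)
t(5,3) = 4.52 - 3.710·0.631373 = 2.178
Σt over all 11·7 pixels = 874811/4250 ≈ 205.8378824
V = pitch²·Σt = 1.63²·874811/4250 = 546.891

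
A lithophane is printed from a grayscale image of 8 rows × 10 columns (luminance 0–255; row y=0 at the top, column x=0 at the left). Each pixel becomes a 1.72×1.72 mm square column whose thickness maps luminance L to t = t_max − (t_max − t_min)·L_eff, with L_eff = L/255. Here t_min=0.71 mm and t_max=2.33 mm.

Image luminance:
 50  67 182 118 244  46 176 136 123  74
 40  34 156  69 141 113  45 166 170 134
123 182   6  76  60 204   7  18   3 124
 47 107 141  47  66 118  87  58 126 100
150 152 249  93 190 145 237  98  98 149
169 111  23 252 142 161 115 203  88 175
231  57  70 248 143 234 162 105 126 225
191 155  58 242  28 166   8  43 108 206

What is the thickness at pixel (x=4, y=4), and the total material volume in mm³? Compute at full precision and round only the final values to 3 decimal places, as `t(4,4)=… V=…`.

span = t_max - t_min = 2.33 - 0.71 = 1.620
L(4,4) = 190, L_eff = 190/255 = 0.745098
t(4,4) = 2.33 - 1.620·0.745098 = 1.123
Σt over all 8·10 pixels = 52787/425 ≈ 124.2047059
V = pitch²·Σt = 1.72²·52787/425 = 367.447

t(4,4)=1.123 V=367.447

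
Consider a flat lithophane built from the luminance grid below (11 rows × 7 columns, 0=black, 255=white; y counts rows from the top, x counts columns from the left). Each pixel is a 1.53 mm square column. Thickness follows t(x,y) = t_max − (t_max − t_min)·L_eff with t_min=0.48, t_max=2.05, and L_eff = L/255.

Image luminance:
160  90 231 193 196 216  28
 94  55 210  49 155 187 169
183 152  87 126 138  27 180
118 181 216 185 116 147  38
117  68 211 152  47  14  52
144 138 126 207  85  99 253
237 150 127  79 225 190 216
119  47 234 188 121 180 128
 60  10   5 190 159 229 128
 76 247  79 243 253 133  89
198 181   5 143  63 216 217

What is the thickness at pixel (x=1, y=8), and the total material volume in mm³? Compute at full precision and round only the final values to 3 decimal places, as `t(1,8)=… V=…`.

span = t_max - t_min = 2.05 - 0.48 = 1.570
L(1,8) = 10, L_eff = 10/255 = 0.039216
t(1,8) = 2.05 - 1.570·0.039216 = 1.988
Σt over all 11·7 pixels = 232879/2550 ≈ 91.3250980
V = pitch²·Σt = 1.53²·232879/2550 = 213.783

t(1,8)=1.988 V=213.783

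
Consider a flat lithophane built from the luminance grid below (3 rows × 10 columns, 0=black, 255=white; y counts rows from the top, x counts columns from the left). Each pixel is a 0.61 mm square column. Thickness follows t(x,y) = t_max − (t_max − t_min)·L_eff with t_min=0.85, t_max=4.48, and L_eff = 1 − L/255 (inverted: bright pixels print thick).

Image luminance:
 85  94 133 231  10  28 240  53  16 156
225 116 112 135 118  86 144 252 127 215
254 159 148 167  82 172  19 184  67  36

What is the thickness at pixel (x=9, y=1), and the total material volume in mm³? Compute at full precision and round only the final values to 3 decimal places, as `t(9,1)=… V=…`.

span = t_max - t_min = 4.48 - 0.85 = 3.630
L(9,1) = 215, L_eff = 1 - 215/255 = 0.156863 (inverted)
t(9,1) = 4.48 - 3.630·0.156863 = 3.911
Σt over all 3·10 pixels = 342147/4250 ≈ 80.5051765
V = pitch²·Σt = 0.61²·342147/4250 = 29.956

t(9,1)=3.911 V=29.956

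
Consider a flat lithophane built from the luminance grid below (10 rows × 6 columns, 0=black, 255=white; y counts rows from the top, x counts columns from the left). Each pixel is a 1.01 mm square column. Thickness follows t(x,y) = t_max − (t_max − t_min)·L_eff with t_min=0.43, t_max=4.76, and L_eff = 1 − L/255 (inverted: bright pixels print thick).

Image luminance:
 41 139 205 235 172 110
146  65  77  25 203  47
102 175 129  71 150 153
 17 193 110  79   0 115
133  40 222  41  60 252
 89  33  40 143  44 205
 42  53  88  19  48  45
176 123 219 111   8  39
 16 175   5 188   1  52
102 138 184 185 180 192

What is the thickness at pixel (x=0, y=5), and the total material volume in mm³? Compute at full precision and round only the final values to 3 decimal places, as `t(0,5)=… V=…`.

t(0,5)=1.941 V=138.044

span = t_max - t_min = 4.76 - 0.43 = 4.330
L(0,5) = 89, L_eff = 1 - 89/255 = 0.650980 (inverted)
t(0,5) = 4.76 - 4.330·0.650980 = 1.941
Σt over all 10·6 pixels = 4601/34 ≈ 135.3235294
V = pitch²·Σt = 1.01²·4601/34 = 138.044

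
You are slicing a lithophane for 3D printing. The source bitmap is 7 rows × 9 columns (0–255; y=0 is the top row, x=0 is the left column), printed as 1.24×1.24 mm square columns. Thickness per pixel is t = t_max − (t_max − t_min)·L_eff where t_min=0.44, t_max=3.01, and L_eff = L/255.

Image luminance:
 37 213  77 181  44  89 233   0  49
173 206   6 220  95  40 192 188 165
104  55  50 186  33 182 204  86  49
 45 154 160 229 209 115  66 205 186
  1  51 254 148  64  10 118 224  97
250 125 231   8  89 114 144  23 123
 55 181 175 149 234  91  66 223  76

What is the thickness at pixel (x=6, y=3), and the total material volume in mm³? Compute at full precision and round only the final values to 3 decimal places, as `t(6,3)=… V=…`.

t(6,3)=2.345 V=169.927

span = t_max - t_min = 3.01 - 0.44 = 2.570
L(6,3) = 66, L_eff = 66/255 = 0.258824
t(6,3) = 3.01 - 2.570·0.258824 = 2.345
Σt over all 7·9 pixels = 563623/5100 ≈ 110.5143137
V = pitch²·Σt = 1.24²·563623/5100 = 169.927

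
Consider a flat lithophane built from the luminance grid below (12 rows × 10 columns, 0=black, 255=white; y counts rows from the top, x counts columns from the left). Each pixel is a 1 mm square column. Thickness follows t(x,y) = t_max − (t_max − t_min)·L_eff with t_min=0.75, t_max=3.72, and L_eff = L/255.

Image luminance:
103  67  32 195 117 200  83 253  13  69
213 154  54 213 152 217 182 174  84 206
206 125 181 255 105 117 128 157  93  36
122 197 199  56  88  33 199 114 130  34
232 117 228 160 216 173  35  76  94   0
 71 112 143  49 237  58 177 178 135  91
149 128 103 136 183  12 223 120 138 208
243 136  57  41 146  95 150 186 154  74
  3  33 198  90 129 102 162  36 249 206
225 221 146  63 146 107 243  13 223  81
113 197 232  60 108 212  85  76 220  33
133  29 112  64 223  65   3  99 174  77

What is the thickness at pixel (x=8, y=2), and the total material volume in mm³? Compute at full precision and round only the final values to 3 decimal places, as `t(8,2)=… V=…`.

t(8,2)=2.637 V=264.578

span = t_max - t_min = 3.72 - 0.75 = 2.970
L(8,2) = 93, L_eff = 93/255 = 0.364706
t(8,2) = 3.72 - 2.970·0.364706 = 2.637
Σt over all 12·10 pixels = 2248911/8500 ≈ 264.5777647
V = pitch²·Σt = 1²·2248911/8500 = 264.578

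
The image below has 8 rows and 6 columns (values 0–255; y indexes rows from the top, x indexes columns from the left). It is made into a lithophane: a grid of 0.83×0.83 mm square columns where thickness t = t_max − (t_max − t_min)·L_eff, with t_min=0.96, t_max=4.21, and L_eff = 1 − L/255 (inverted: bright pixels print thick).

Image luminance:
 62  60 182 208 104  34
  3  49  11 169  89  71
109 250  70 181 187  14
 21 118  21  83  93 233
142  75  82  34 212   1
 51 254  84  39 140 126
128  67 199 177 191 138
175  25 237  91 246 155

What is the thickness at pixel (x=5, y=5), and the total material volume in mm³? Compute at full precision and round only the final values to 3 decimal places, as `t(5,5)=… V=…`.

span = t_max - t_min = 4.21 - 0.96 = 3.250
L(5,5) = 126, L_eff = 1 - 126/255 = 0.505882 (inverted)
t(5,5) = 4.21 - 3.250·0.505882 = 2.566
Σt over all 8·6 pixels = 34819/300 ≈ 116.0633333
V = pitch²·Σt = 0.83²·34819/300 = 79.956

t(5,5)=2.566 V=79.956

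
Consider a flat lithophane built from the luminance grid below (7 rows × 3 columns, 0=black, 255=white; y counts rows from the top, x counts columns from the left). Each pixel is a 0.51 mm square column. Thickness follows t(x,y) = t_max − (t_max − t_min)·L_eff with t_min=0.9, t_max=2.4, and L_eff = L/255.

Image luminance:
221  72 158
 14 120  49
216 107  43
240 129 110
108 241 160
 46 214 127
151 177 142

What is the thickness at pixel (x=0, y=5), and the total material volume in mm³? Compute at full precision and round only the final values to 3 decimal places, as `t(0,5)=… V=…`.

span = t_max - t_min = 2.4 - 0.9 = 1.500
L(0,5) = 46, L_eff = 46/255 = 0.180392
t(0,5) = 2.4 - 1.500·0.180392 = 2.129
Σt over all 7·3 pixels = 5723/170 ≈ 33.6647059
V = pitch²·Σt = 0.51²·5723/170 = 8.756

t(0,5)=2.129 V=8.756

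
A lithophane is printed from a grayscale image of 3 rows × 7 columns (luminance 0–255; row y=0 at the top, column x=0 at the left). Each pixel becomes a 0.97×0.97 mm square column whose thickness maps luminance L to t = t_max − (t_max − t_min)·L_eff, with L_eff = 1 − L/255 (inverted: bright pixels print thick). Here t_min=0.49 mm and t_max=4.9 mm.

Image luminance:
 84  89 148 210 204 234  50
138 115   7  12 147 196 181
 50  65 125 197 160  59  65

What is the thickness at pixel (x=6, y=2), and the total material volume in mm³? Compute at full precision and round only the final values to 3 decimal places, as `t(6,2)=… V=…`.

t(6,2)=1.614 V=50.948

span = t_max - t_min = 4.9 - 0.49 = 4.410
L(6,2) = 65, L_eff = 1 - 65/255 = 0.745098 (inverted)
t(6,2) = 4.9 - 4.410·0.745098 = 1.614
Σt over all 3·7 pixels = 460257/8500 ≈ 54.1478824
V = pitch²·Σt = 0.97²·460257/8500 = 50.948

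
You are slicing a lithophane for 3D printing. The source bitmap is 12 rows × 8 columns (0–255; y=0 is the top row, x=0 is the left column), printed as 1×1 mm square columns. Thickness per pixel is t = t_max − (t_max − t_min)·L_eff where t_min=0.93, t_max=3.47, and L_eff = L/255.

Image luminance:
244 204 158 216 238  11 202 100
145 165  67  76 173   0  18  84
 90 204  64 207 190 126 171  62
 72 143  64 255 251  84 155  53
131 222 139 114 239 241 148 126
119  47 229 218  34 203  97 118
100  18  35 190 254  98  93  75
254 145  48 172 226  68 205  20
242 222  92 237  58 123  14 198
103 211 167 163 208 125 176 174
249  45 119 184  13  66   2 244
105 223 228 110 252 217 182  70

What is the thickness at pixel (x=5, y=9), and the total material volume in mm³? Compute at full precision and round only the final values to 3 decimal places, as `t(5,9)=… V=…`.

t(5,9)=2.225 V=198.251

span = t_max - t_min = 3.47 - 0.93 = 2.540
L(5,9) = 125, L_eff = 125/255 = 0.490196
t(5,9) = 3.47 - 2.540·0.490196 = 2.225
Σt over all 12·8 pixels = 50554/255 ≈ 198.2509804
V = pitch²·Σt = 1²·50554/255 = 198.251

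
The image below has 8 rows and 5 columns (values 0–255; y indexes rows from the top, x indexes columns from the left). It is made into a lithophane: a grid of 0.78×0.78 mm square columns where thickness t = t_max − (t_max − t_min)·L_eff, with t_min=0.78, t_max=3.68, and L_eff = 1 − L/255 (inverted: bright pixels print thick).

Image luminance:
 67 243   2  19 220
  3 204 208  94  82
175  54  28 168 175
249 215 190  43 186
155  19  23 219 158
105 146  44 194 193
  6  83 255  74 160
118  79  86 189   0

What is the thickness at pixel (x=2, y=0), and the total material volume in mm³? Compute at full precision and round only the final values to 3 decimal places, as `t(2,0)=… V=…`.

span = t_max - t_min = 3.68 - 0.78 = 2.900
L(2,0) = 2, L_eff = 1 - 2/255 = 0.992157 (inverted)
t(2,0) = 3.68 - 2.900·0.992157 = 0.803
Σt over all 8·5 pixels = 222559/2550 ≈ 87.2780392
V = pitch²·Σt = 0.78²·222559/2550 = 53.100

t(2,0)=0.803 V=53.100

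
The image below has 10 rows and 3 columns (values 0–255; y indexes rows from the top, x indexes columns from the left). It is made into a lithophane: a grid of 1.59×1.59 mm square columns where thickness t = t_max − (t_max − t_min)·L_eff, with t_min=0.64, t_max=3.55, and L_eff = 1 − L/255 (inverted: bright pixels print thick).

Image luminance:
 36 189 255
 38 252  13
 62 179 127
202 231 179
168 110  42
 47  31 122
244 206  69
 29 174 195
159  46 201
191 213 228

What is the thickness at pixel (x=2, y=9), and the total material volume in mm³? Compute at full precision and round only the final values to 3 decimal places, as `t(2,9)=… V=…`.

span = t_max - t_min = 3.55 - 0.64 = 2.910
L(2,9) = 228, L_eff = 1 - 228/255 = 0.105882 (inverted)
t(2,9) = 3.55 - 2.910·0.105882 = 3.242
Σt over all 10·3 pixels = 287143/4250 ≈ 67.5630588
V = pitch²·Σt = 1.59²·287143/4250 = 170.806

t(2,9)=3.242 V=170.806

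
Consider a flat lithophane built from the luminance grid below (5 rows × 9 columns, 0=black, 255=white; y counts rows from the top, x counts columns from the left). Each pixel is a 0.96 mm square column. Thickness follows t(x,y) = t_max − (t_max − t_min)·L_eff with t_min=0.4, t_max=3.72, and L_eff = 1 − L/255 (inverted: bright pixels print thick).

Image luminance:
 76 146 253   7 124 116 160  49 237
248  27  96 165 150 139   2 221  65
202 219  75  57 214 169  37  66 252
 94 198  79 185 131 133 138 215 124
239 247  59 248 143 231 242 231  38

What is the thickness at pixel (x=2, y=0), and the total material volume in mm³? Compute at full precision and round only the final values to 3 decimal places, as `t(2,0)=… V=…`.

t(2,0)=3.694 V=95.145

span = t_max - t_min = 3.72 - 0.4 = 3.320
L(2,0) = 253, L_eff = 1 - 253/255 = 0.007843 (inverted)
t(2,0) = 3.72 - 3.320·0.007843 = 3.694
Σt over all 5·9 pixels = 658151/6375 ≈ 103.2393725
V = pitch²·Σt = 0.96²·658151/6375 = 95.145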